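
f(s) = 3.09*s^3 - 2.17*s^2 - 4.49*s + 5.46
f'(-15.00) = 2146.36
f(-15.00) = -10844.19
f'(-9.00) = 785.44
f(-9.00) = -2382.51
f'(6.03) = 306.41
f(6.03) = 576.98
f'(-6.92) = 469.45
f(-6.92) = -1091.33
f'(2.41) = 38.89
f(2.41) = 25.29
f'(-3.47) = 122.19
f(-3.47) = -134.19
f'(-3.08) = 96.82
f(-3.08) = -91.58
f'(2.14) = 28.68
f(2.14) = 16.20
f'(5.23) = 226.37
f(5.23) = 364.66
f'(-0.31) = -2.25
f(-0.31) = 6.55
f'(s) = 9.27*s^2 - 4.34*s - 4.49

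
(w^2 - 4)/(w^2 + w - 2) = (w - 2)/(w - 1)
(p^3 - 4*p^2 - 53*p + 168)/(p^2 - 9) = (p^2 - p - 56)/(p + 3)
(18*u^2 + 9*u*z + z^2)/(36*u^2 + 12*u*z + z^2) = (3*u + z)/(6*u + z)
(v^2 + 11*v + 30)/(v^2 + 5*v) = (v + 6)/v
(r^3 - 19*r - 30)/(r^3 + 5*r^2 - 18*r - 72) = (r^2 - 3*r - 10)/(r^2 + 2*r - 24)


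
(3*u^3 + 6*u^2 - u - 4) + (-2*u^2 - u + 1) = 3*u^3 + 4*u^2 - 2*u - 3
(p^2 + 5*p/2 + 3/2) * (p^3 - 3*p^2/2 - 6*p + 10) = p^5 + p^4 - 33*p^3/4 - 29*p^2/4 + 16*p + 15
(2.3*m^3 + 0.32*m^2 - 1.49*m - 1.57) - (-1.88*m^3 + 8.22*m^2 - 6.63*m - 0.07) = 4.18*m^3 - 7.9*m^2 + 5.14*m - 1.5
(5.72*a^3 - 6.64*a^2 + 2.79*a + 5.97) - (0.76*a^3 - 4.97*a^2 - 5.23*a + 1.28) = 4.96*a^3 - 1.67*a^2 + 8.02*a + 4.69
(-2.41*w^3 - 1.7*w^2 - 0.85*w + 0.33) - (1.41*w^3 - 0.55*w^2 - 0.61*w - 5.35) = -3.82*w^3 - 1.15*w^2 - 0.24*w + 5.68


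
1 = 1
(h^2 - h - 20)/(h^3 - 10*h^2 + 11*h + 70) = (h + 4)/(h^2 - 5*h - 14)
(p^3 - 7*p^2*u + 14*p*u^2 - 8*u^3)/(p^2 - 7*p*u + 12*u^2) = (p^2 - 3*p*u + 2*u^2)/(p - 3*u)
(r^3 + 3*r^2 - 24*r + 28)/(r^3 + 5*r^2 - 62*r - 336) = (r^2 - 4*r + 4)/(r^2 - 2*r - 48)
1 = 1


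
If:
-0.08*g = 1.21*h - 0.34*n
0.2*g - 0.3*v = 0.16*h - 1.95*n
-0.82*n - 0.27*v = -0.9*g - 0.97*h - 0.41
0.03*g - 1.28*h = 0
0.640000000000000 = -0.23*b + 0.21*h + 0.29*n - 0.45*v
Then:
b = -29.78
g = 5.50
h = 0.13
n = 1.75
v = 14.99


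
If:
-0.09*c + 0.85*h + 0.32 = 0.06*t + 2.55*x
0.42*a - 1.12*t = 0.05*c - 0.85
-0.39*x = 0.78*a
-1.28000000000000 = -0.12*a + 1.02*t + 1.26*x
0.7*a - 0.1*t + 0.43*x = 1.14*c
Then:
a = 0.91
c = -0.23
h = -5.81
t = 1.11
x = -1.83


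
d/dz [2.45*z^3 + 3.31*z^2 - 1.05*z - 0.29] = 7.35*z^2 + 6.62*z - 1.05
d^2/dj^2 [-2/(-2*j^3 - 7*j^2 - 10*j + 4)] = 4*(-(6*j + 7)*(2*j^3 + 7*j^2 + 10*j - 4) + 4*(3*j^2 + 7*j + 5)^2)/(2*j^3 + 7*j^2 + 10*j - 4)^3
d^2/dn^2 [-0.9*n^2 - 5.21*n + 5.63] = -1.80000000000000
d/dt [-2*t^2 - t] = -4*t - 1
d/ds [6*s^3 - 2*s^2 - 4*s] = 18*s^2 - 4*s - 4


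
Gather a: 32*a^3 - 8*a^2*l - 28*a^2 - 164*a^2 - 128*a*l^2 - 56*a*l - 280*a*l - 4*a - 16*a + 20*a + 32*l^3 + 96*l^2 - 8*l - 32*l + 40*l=32*a^3 + a^2*(-8*l - 192) + a*(-128*l^2 - 336*l) + 32*l^3 + 96*l^2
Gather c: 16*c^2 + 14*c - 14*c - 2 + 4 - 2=16*c^2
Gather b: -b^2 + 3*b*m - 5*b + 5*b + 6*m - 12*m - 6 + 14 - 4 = -b^2 + 3*b*m - 6*m + 4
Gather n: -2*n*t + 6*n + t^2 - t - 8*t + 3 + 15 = n*(6 - 2*t) + t^2 - 9*t + 18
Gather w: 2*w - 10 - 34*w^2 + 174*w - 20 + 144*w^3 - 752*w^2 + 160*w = 144*w^3 - 786*w^2 + 336*w - 30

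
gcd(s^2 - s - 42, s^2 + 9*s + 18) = s + 6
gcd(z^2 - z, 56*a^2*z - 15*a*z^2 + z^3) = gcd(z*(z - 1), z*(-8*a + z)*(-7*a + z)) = z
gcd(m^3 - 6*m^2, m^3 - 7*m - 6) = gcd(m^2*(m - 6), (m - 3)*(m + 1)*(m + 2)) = 1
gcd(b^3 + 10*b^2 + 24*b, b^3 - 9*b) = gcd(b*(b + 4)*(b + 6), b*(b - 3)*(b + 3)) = b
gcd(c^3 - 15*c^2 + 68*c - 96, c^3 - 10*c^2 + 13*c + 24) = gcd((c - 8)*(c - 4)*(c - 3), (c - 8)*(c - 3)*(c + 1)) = c^2 - 11*c + 24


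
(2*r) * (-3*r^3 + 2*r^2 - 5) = -6*r^4 + 4*r^3 - 10*r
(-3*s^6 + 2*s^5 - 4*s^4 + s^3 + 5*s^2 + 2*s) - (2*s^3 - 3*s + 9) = -3*s^6 + 2*s^5 - 4*s^4 - s^3 + 5*s^2 + 5*s - 9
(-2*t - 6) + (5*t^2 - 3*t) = 5*t^2 - 5*t - 6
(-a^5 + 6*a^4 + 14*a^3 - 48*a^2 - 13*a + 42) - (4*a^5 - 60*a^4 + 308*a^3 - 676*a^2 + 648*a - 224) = -5*a^5 + 66*a^4 - 294*a^3 + 628*a^2 - 661*a + 266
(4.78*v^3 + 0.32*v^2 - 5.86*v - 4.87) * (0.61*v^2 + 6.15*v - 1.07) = 2.9158*v^5 + 29.5922*v^4 - 6.7212*v^3 - 39.3521*v^2 - 23.6803*v + 5.2109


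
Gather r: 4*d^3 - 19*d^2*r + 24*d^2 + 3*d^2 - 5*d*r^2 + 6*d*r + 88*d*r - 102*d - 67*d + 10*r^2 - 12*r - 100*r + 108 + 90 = 4*d^3 + 27*d^2 - 169*d + r^2*(10 - 5*d) + r*(-19*d^2 + 94*d - 112) + 198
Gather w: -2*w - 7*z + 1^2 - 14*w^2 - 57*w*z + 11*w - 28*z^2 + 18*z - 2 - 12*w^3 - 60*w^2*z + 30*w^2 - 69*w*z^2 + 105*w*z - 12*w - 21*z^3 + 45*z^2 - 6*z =-12*w^3 + w^2*(16 - 60*z) + w*(-69*z^2 + 48*z - 3) - 21*z^3 + 17*z^2 + 5*z - 1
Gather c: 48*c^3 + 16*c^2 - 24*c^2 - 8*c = 48*c^3 - 8*c^2 - 8*c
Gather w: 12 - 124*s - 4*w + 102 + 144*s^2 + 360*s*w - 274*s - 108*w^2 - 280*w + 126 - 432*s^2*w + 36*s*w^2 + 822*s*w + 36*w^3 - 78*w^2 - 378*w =144*s^2 - 398*s + 36*w^3 + w^2*(36*s - 186) + w*(-432*s^2 + 1182*s - 662) + 240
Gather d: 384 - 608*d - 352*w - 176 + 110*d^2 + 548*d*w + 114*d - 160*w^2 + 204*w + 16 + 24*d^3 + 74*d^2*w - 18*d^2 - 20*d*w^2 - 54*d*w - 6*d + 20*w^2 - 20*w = 24*d^3 + d^2*(74*w + 92) + d*(-20*w^2 + 494*w - 500) - 140*w^2 - 168*w + 224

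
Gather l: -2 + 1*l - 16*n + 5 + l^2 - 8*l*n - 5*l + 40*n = l^2 + l*(-8*n - 4) + 24*n + 3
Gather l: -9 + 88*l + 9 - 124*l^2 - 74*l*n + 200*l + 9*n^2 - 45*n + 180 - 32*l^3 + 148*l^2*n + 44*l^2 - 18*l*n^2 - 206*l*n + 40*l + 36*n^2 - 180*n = -32*l^3 + l^2*(148*n - 80) + l*(-18*n^2 - 280*n + 328) + 45*n^2 - 225*n + 180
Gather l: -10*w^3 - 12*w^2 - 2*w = -10*w^3 - 12*w^2 - 2*w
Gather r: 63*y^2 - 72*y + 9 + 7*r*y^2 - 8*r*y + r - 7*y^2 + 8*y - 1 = r*(7*y^2 - 8*y + 1) + 56*y^2 - 64*y + 8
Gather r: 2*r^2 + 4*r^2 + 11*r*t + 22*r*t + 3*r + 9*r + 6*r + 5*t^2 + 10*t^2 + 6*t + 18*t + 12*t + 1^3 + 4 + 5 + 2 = 6*r^2 + r*(33*t + 18) + 15*t^2 + 36*t + 12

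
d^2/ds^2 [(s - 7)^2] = 2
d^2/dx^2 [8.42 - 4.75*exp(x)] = -4.75*exp(x)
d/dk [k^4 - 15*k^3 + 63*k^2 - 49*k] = 4*k^3 - 45*k^2 + 126*k - 49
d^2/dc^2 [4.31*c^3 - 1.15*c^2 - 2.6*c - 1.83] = 25.86*c - 2.3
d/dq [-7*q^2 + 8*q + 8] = 8 - 14*q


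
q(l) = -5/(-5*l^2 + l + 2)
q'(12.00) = 0.00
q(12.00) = 0.01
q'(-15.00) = 0.00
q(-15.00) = 0.00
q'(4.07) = -0.03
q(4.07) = 0.07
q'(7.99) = -0.00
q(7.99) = 0.02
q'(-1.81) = 0.36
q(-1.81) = 0.31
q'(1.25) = -2.76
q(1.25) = 1.10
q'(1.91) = -0.44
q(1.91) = 0.35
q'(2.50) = -0.17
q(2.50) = 0.19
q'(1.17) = -3.96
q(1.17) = 1.36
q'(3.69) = -0.05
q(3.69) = 0.08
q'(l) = -5*(10*l - 1)/(-5*l^2 + l + 2)^2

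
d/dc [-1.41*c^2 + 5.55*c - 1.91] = 5.55 - 2.82*c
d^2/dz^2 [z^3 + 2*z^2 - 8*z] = 6*z + 4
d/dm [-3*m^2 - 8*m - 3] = -6*m - 8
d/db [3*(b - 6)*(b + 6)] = 6*b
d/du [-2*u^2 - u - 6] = -4*u - 1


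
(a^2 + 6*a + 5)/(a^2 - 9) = (a^2 + 6*a + 5)/(a^2 - 9)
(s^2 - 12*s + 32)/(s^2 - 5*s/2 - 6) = 2*(s - 8)/(2*s + 3)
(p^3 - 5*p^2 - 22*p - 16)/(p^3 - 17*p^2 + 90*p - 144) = (p^2 + 3*p + 2)/(p^2 - 9*p + 18)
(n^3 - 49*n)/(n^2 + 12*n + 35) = n*(n - 7)/(n + 5)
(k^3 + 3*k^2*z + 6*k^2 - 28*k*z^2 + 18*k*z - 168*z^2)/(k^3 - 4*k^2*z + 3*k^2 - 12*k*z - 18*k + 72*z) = (k + 7*z)/(k - 3)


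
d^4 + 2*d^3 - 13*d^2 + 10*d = d*(d - 2)*(d - 1)*(d + 5)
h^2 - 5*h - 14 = (h - 7)*(h + 2)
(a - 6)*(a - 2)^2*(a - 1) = a^4 - 11*a^3 + 38*a^2 - 52*a + 24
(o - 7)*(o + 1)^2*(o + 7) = o^4 + 2*o^3 - 48*o^2 - 98*o - 49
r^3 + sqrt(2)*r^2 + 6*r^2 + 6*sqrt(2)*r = r*(r + 6)*(r + sqrt(2))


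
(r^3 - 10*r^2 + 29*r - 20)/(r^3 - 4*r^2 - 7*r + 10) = (r - 4)/(r + 2)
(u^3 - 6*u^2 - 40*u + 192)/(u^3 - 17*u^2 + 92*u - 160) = (u + 6)/(u - 5)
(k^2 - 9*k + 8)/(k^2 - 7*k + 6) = (k - 8)/(k - 6)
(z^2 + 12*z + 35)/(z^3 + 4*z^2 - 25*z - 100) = (z + 7)/(z^2 - z - 20)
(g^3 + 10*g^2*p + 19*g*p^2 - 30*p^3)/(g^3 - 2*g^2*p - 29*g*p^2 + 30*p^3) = (-g - 6*p)/(-g + 6*p)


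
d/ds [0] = 0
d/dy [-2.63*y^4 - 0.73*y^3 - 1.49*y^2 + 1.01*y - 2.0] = -10.52*y^3 - 2.19*y^2 - 2.98*y + 1.01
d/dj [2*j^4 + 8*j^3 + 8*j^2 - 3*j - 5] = 8*j^3 + 24*j^2 + 16*j - 3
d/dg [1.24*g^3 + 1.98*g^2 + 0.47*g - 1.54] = 3.72*g^2 + 3.96*g + 0.47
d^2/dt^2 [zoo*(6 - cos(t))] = zoo*cos(t)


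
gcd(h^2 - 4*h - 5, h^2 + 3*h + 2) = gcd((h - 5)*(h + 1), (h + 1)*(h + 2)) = h + 1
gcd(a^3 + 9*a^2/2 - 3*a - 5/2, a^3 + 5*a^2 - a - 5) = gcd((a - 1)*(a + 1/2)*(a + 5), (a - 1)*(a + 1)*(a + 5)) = a^2 + 4*a - 5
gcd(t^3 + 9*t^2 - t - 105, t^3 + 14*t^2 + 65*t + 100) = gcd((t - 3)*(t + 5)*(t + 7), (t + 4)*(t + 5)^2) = t + 5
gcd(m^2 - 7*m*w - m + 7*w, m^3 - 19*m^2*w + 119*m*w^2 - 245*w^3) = -m + 7*w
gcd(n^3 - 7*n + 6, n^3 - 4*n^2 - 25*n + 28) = n - 1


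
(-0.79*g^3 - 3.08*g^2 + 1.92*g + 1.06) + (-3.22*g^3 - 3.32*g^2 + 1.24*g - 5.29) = -4.01*g^3 - 6.4*g^2 + 3.16*g - 4.23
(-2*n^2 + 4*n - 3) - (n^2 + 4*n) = -3*n^2 - 3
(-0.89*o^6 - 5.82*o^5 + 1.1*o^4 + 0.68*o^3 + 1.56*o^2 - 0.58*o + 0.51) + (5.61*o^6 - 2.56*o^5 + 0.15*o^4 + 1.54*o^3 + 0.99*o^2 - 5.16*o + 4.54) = 4.72*o^6 - 8.38*o^5 + 1.25*o^4 + 2.22*o^3 + 2.55*o^2 - 5.74*o + 5.05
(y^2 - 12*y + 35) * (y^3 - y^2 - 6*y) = y^5 - 13*y^4 + 41*y^3 + 37*y^2 - 210*y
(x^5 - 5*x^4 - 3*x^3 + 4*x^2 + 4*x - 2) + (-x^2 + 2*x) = x^5 - 5*x^4 - 3*x^3 + 3*x^2 + 6*x - 2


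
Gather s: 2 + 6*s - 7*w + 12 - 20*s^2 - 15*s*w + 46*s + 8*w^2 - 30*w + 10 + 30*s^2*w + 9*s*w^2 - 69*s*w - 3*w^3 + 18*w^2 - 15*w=s^2*(30*w - 20) + s*(9*w^2 - 84*w + 52) - 3*w^3 + 26*w^2 - 52*w + 24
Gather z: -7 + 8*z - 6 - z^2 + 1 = -z^2 + 8*z - 12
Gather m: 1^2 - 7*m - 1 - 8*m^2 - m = -8*m^2 - 8*m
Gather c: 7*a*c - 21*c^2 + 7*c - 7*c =7*a*c - 21*c^2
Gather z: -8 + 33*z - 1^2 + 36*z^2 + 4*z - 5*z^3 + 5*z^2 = -5*z^3 + 41*z^2 + 37*z - 9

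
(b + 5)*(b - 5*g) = b^2 - 5*b*g + 5*b - 25*g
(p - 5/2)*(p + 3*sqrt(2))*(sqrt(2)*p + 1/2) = sqrt(2)*p^3 - 5*sqrt(2)*p^2/2 + 13*p^2/2 - 65*p/4 + 3*sqrt(2)*p/2 - 15*sqrt(2)/4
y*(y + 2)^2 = y^3 + 4*y^2 + 4*y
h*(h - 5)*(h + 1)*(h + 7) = h^4 + 3*h^3 - 33*h^2 - 35*h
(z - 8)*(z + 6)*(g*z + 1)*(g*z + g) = g^2*z^4 - g^2*z^3 - 50*g^2*z^2 - 48*g^2*z + g*z^3 - g*z^2 - 50*g*z - 48*g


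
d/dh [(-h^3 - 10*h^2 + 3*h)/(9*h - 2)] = 2*(-9*h^3 - 42*h^2 + 20*h - 3)/(81*h^2 - 36*h + 4)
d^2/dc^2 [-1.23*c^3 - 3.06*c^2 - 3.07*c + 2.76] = -7.38*c - 6.12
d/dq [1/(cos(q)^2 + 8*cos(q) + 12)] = 2*(cos(q) + 4)*sin(q)/(cos(q)^2 + 8*cos(q) + 12)^2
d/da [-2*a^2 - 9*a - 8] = -4*a - 9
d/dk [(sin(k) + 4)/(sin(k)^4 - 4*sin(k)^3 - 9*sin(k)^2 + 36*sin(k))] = (-3*sin(k)^4 - 8*sin(k)^3 + 57*sin(k)^2 + 72*sin(k) - 144)*cos(k)/((sin(k) - 4)^2*(sin(k) - 3)^2*(sin(k) + 3)^2*sin(k)^2)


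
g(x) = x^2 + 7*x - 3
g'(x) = 2*x + 7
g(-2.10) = -13.29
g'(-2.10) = 2.80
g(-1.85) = -12.53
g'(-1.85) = 3.30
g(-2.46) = -14.17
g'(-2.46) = 2.08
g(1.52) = 9.95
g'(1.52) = 10.04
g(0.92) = 4.29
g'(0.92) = 8.84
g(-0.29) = -4.95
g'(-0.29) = 6.42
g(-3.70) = -15.21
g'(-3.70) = -0.40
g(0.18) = -1.71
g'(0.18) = 7.36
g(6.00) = 75.00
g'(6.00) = 19.00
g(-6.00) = -9.00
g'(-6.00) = -5.00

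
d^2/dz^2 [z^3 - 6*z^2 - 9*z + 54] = 6*z - 12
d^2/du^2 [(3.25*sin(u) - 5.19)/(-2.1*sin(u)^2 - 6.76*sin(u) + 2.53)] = (14.3325*sin(u)^5 - 137.6886*sin(u)^4 - 146.09322*sin(u)^3 - 154.556924*sin(u)^2 + 270.499333*sin(u) + 418.321828)/(2.1*sin(u)^2 + 6.76*sin(u) - 2.53)^3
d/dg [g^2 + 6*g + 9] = 2*g + 6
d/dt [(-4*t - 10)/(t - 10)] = 50/(t - 10)^2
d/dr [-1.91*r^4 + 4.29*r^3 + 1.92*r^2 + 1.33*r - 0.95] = -7.64*r^3 + 12.87*r^2 + 3.84*r + 1.33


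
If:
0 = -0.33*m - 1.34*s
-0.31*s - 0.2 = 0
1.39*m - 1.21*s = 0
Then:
No Solution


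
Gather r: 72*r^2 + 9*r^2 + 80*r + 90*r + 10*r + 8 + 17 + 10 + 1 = 81*r^2 + 180*r + 36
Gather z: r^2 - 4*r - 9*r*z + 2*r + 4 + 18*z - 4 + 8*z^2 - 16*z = r^2 - 2*r + 8*z^2 + z*(2 - 9*r)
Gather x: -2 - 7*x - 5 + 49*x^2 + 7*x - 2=49*x^2 - 9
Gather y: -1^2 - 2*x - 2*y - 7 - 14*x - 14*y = -16*x - 16*y - 8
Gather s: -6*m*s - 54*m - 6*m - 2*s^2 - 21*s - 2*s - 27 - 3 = -60*m - 2*s^2 + s*(-6*m - 23) - 30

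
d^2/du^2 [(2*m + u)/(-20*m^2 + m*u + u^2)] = 2*(-3*(m + u)*(-20*m^2 + m*u + u^2) + (m + 2*u)^2*(2*m + u))/(-20*m^2 + m*u + u^2)^3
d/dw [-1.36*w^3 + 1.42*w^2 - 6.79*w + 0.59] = -4.08*w^2 + 2.84*w - 6.79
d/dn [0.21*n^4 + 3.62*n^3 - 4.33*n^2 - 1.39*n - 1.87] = 0.84*n^3 + 10.86*n^2 - 8.66*n - 1.39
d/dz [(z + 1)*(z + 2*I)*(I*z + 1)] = 3*I*z^2 + 2*z*(-1 + I) - 1 + 2*I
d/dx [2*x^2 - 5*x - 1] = 4*x - 5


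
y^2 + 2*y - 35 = (y - 5)*(y + 7)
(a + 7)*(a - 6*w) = a^2 - 6*a*w + 7*a - 42*w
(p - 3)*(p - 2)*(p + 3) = p^3 - 2*p^2 - 9*p + 18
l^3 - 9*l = l*(l - 3)*(l + 3)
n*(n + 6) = n^2 + 6*n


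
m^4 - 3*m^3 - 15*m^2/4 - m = m*(m - 4)*(m + 1/2)^2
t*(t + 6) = t^2 + 6*t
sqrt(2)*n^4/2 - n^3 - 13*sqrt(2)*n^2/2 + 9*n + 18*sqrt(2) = (n - 3)*(n + 3)*(n - 2*sqrt(2))*(sqrt(2)*n/2 + 1)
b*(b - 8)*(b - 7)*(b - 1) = b^4 - 16*b^3 + 71*b^2 - 56*b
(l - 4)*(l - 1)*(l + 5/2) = l^3 - 5*l^2/2 - 17*l/2 + 10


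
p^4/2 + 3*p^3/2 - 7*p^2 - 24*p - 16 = (p/2 + 1)*(p - 4)*(p + 1)*(p + 4)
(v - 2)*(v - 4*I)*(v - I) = v^3 - 2*v^2 - 5*I*v^2 - 4*v + 10*I*v + 8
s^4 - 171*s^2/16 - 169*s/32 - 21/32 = (s - 7/2)*(s + 1/4)^2*(s + 3)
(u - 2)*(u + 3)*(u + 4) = u^3 + 5*u^2 - 2*u - 24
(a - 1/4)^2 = a^2 - a/2 + 1/16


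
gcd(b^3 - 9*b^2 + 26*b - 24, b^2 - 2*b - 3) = b - 3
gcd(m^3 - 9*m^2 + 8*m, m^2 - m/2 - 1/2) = m - 1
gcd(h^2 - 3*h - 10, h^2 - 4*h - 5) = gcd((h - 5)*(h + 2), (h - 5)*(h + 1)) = h - 5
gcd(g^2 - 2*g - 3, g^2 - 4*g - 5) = g + 1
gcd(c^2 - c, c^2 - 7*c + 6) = c - 1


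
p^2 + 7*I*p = p*(p + 7*I)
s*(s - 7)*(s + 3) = s^3 - 4*s^2 - 21*s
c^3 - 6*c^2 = c^2*(c - 6)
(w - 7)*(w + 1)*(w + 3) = w^3 - 3*w^2 - 25*w - 21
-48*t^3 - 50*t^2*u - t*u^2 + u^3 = (-8*t + u)*(t + u)*(6*t + u)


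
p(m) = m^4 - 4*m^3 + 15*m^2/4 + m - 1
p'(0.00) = 1.00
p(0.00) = -1.00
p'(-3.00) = -237.50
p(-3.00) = 218.75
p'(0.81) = 1.33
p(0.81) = 0.58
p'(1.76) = -1.16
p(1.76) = 0.16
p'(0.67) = 1.84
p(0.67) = 0.35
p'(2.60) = 9.68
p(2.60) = 2.34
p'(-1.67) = -63.62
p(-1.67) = 34.20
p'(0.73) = 1.64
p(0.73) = 0.46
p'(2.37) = 4.62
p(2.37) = 0.73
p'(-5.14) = -897.77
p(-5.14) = 1334.12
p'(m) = 4*m^3 - 12*m^2 + 15*m/2 + 1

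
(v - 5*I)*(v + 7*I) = v^2 + 2*I*v + 35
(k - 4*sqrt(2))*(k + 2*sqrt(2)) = k^2 - 2*sqrt(2)*k - 16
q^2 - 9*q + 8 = (q - 8)*(q - 1)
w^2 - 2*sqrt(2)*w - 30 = (w - 5*sqrt(2))*(w + 3*sqrt(2))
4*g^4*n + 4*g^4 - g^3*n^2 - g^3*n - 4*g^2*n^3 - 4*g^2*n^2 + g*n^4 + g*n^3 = (-4*g + n)*(-g + n)*(g + n)*(g*n + g)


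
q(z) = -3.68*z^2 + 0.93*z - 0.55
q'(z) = 0.93 - 7.36*z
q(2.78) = -26.41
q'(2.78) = -19.53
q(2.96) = -30.04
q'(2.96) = -20.86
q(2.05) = -14.11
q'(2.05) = -14.16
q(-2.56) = -27.05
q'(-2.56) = 19.77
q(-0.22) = -0.93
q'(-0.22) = 2.55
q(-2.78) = -31.58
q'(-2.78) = 21.39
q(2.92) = -29.21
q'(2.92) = -20.56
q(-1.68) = -12.50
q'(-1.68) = 13.29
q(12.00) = -519.31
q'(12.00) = -87.39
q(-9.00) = -307.00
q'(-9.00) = 67.17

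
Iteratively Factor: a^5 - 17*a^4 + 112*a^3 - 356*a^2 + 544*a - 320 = (a - 4)*(a^4 - 13*a^3 + 60*a^2 - 116*a + 80) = (a - 4)*(a - 2)*(a^3 - 11*a^2 + 38*a - 40) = (a - 5)*(a - 4)*(a - 2)*(a^2 - 6*a + 8) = (a - 5)*(a - 4)*(a - 2)^2*(a - 4)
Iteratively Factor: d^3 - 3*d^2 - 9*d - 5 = (d + 1)*(d^2 - 4*d - 5) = (d + 1)^2*(d - 5)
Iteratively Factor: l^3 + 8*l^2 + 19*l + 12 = (l + 1)*(l^2 + 7*l + 12) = (l + 1)*(l + 4)*(l + 3)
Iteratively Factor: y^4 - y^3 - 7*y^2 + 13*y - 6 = (y + 3)*(y^3 - 4*y^2 + 5*y - 2) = (y - 1)*(y + 3)*(y^2 - 3*y + 2) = (y - 1)^2*(y + 3)*(y - 2)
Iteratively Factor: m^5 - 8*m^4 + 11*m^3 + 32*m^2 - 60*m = (m + 2)*(m^4 - 10*m^3 + 31*m^2 - 30*m) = (m - 3)*(m + 2)*(m^3 - 7*m^2 + 10*m) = (m - 5)*(m - 3)*(m + 2)*(m^2 - 2*m) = (m - 5)*(m - 3)*(m - 2)*(m + 2)*(m)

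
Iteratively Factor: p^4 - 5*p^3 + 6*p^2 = (p)*(p^3 - 5*p^2 + 6*p) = p*(p - 2)*(p^2 - 3*p) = p^2*(p - 2)*(p - 3)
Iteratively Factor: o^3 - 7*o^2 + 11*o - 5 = (o - 1)*(o^2 - 6*o + 5) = (o - 5)*(o - 1)*(o - 1)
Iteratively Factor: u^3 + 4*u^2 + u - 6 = (u - 1)*(u^2 + 5*u + 6) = (u - 1)*(u + 2)*(u + 3)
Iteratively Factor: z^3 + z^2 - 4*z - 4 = (z + 1)*(z^2 - 4) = (z - 2)*(z + 1)*(z + 2)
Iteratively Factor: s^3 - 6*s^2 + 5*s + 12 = (s + 1)*(s^2 - 7*s + 12) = (s - 4)*(s + 1)*(s - 3)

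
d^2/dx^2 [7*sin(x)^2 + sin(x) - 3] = -sin(x) + 14*cos(2*x)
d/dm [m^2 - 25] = 2*m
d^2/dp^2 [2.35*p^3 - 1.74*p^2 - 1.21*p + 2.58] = 14.1*p - 3.48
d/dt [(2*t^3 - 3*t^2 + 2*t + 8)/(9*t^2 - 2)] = 2*(9*t^4 - 15*t^2 - 66*t - 2)/(81*t^4 - 36*t^2 + 4)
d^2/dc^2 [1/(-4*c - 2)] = -4/(2*c + 1)^3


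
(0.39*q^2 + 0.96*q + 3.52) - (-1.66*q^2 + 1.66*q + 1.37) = 2.05*q^2 - 0.7*q + 2.15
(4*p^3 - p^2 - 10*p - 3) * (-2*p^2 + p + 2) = -8*p^5 + 6*p^4 + 27*p^3 - 6*p^2 - 23*p - 6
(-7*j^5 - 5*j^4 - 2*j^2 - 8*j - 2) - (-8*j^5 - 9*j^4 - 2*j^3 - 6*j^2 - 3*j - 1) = j^5 + 4*j^4 + 2*j^3 + 4*j^2 - 5*j - 1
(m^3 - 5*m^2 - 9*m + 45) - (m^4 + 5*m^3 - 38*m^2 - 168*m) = -m^4 - 4*m^3 + 33*m^2 + 159*m + 45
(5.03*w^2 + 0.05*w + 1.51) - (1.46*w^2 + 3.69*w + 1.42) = 3.57*w^2 - 3.64*w + 0.0900000000000001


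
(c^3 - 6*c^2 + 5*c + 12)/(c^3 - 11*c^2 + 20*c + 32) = (c - 3)/(c - 8)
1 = 1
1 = 1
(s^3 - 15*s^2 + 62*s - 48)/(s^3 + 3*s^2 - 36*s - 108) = (s^2 - 9*s + 8)/(s^2 + 9*s + 18)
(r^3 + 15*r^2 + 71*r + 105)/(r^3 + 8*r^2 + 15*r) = (r + 7)/r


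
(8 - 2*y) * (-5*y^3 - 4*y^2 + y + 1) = 10*y^4 - 32*y^3 - 34*y^2 + 6*y + 8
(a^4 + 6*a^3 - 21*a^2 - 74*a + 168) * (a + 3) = a^5 + 9*a^4 - 3*a^3 - 137*a^2 - 54*a + 504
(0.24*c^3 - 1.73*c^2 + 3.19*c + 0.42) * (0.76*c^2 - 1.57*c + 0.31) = 0.1824*c^5 - 1.6916*c^4 + 5.2149*c^3 - 5.2254*c^2 + 0.3295*c + 0.1302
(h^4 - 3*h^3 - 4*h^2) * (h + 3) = h^5 - 13*h^3 - 12*h^2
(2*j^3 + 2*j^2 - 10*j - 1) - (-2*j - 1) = 2*j^3 + 2*j^2 - 8*j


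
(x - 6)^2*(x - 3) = x^3 - 15*x^2 + 72*x - 108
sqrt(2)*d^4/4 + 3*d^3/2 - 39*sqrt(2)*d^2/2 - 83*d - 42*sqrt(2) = (d/2 + sqrt(2)/2)*(d - 6*sqrt(2))*(d + 7*sqrt(2))*(sqrt(2)*d/2 + 1)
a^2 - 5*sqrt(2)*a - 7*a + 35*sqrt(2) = (a - 7)*(a - 5*sqrt(2))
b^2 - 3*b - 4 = (b - 4)*(b + 1)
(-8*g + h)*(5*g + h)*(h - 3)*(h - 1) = -40*g^2*h^2 + 160*g^2*h - 120*g^2 - 3*g*h^3 + 12*g*h^2 - 9*g*h + h^4 - 4*h^3 + 3*h^2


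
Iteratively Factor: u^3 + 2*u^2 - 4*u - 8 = (u + 2)*(u^2 - 4) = (u - 2)*(u + 2)*(u + 2)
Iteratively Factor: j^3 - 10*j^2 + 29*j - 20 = (j - 5)*(j^2 - 5*j + 4) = (j - 5)*(j - 1)*(j - 4)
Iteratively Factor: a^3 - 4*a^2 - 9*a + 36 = (a - 4)*(a^2 - 9) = (a - 4)*(a - 3)*(a + 3)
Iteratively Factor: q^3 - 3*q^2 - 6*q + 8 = (q - 4)*(q^2 + q - 2) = (q - 4)*(q + 2)*(q - 1)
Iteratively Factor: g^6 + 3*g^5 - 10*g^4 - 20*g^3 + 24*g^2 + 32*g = (g - 2)*(g^5 + 5*g^4 - 20*g^2 - 16*g) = (g - 2)*(g + 4)*(g^4 + g^3 - 4*g^2 - 4*g) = (g - 2)*(g + 1)*(g + 4)*(g^3 - 4*g) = g*(g - 2)*(g + 1)*(g + 4)*(g^2 - 4) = g*(g - 2)^2*(g + 1)*(g + 4)*(g + 2)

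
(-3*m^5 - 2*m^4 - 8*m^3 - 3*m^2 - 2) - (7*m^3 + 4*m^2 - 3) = -3*m^5 - 2*m^4 - 15*m^3 - 7*m^2 + 1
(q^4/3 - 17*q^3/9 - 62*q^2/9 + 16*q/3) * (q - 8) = q^5/3 - 41*q^4/9 + 74*q^3/9 + 544*q^2/9 - 128*q/3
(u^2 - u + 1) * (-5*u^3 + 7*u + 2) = -5*u^5 + 5*u^4 + 2*u^3 - 5*u^2 + 5*u + 2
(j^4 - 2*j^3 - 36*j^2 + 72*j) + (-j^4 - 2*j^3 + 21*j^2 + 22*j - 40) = -4*j^3 - 15*j^2 + 94*j - 40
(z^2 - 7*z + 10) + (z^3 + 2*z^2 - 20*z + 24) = z^3 + 3*z^2 - 27*z + 34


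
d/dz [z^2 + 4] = 2*z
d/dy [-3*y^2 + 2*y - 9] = 2 - 6*y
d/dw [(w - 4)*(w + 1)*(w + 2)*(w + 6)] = 4*w^3 + 15*w^2 - 32*w - 68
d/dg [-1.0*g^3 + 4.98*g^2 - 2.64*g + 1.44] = -3.0*g^2 + 9.96*g - 2.64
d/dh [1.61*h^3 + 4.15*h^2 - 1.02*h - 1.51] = 4.83*h^2 + 8.3*h - 1.02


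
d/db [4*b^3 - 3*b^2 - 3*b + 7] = 12*b^2 - 6*b - 3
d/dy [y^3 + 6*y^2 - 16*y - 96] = 3*y^2 + 12*y - 16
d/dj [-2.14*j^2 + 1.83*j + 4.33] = 1.83 - 4.28*j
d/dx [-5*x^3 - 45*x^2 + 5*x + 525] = -15*x^2 - 90*x + 5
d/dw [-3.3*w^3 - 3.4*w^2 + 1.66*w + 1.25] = -9.9*w^2 - 6.8*w + 1.66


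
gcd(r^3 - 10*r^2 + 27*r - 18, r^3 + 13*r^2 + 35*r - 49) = r - 1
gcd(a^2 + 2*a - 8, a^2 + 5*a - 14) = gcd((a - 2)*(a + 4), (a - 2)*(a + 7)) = a - 2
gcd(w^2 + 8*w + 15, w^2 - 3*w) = 1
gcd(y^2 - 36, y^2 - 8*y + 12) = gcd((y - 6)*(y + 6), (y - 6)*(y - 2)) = y - 6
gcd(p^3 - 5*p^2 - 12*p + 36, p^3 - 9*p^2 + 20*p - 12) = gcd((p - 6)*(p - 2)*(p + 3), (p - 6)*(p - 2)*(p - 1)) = p^2 - 8*p + 12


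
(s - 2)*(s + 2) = s^2 - 4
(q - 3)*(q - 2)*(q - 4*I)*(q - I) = q^4 - 5*q^3 - 5*I*q^3 + 2*q^2 + 25*I*q^2 + 20*q - 30*I*q - 24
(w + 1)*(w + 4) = w^2 + 5*w + 4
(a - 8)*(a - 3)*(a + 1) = a^3 - 10*a^2 + 13*a + 24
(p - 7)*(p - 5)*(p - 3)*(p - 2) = p^4 - 17*p^3 + 101*p^2 - 247*p + 210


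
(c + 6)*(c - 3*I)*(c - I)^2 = c^4 + 6*c^3 - 5*I*c^3 - 7*c^2 - 30*I*c^2 - 42*c + 3*I*c + 18*I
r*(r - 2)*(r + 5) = r^3 + 3*r^2 - 10*r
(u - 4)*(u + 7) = u^2 + 3*u - 28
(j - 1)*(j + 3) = j^2 + 2*j - 3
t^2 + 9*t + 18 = (t + 3)*(t + 6)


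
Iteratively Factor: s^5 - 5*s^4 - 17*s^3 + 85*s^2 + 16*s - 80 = (s + 4)*(s^4 - 9*s^3 + 19*s^2 + 9*s - 20) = (s - 1)*(s + 4)*(s^3 - 8*s^2 + 11*s + 20) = (s - 5)*(s - 1)*(s + 4)*(s^2 - 3*s - 4) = (s - 5)*(s - 1)*(s + 1)*(s + 4)*(s - 4)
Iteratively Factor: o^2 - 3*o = (o - 3)*(o)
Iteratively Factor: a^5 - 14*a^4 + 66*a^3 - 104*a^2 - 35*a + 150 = (a + 1)*(a^4 - 15*a^3 + 81*a^2 - 185*a + 150) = (a - 5)*(a + 1)*(a^3 - 10*a^2 + 31*a - 30) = (a - 5)*(a - 2)*(a + 1)*(a^2 - 8*a + 15) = (a - 5)^2*(a - 2)*(a + 1)*(a - 3)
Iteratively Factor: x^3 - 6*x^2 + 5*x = (x - 5)*(x^2 - x) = x*(x - 5)*(x - 1)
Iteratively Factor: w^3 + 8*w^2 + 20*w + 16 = (w + 2)*(w^2 + 6*w + 8) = (w + 2)^2*(w + 4)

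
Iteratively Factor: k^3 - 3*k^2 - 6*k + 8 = (k + 2)*(k^2 - 5*k + 4) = (k - 1)*(k + 2)*(k - 4)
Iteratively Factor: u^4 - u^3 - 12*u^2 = (u + 3)*(u^3 - 4*u^2) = u*(u + 3)*(u^2 - 4*u) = u*(u - 4)*(u + 3)*(u)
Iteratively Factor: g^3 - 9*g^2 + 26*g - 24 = (g - 2)*(g^2 - 7*g + 12) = (g - 3)*(g - 2)*(g - 4)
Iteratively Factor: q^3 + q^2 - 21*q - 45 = (q + 3)*(q^2 - 2*q - 15) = (q + 3)^2*(q - 5)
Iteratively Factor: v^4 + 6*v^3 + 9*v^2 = (v + 3)*(v^3 + 3*v^2) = v*(v + 3)*(v^2 + 3*v) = v^2*(v + 3)*(v + 3)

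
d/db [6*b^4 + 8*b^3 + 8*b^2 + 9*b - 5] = 24*b^3 + 24*b^2 + 16*b + 9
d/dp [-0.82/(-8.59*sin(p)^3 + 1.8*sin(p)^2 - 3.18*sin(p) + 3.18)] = (-21.1314*sin(p)^2 + 2.952*sin(p) - 2.6076)*cos(p)/(8.59*sin(p)^3 - 1.8*sin(p)^2 + 3.18*sin(p) - 3.18)^2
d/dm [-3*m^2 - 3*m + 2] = -6*m - 3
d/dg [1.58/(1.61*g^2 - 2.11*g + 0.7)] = (3.3338 - 5.0876*g)/(1.61*g^2 - 2.11*g + 0.7)^2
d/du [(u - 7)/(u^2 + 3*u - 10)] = (u^2 + 3*u - (u - 7)*(2*u + 3) - 10)/(u^2 + 3*u - 10)^2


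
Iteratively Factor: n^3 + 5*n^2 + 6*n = (n + 3)*(n^2 + 2*n) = (n + 2)*(n + 3)*(n)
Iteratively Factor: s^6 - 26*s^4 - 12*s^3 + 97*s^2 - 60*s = (s)*(s^5 - 26*s^3 - 12*s^2 + 97*s - 60) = s*(s - 5)*(s^4 + 5*s^3 - s^2 - 17*s + 12) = s*(s - 5)*(s + 3)*(s^3 + 2*s^2 - 7*s + 4) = s*(s - 5)*(s + 3)*(s + 4)*(s^2 - 2*s + 1) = s*(s - 5)*(s - 1)*(s + 3)*(s + 4)*(s - 1)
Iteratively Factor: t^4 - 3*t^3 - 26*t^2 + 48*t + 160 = (t - 4)*(t^3 + t^2 - 22*t - 40) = (t - 4)*(t + 4)*(t^2 - 3*t - 10) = (t - 5)*(t - 4)*(t + 4)*(t + 2)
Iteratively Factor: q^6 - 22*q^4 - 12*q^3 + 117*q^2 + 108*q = (q + 1)*(q^5 - q^4 - 21*q^3 + 9*q^2 + 108*q) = (q + 1)*(q + 3)*(q^4 - 4*q^3 - 9*q^2 + 36*q) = q*(q + 1)*(q + 3)*(q^3 - 4*q^2 - 9*q + 36) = q*(q - 4)*(q + 1)*(q + 3)*(q^2 - 9) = q*(q - 4)*(q - 3)*(q + 1)*(q + 3)*(q + 3)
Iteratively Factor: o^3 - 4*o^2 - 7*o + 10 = (o - 5)*(o^2 + o - 2) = (o - 5)*(o - 1)*(o + 2)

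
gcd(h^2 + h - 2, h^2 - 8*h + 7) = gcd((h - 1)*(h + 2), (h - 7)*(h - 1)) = h - 1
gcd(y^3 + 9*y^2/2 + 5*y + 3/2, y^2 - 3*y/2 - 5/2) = y + 1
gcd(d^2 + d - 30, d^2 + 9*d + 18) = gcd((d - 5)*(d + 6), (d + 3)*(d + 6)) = d + 6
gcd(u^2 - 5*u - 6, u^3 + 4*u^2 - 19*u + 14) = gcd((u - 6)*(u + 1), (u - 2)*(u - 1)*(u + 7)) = 1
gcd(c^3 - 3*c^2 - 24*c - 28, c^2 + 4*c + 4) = c^2 + 4*c + 4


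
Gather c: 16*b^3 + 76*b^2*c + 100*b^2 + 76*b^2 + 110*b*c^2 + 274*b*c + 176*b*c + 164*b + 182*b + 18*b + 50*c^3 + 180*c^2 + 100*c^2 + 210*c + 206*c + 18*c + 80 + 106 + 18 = 16*b^3 + 176*b^2 + 364*b + 50*c^3 + c^2*(110*b + 280) + c*(76*b^2 + 450*b + 434) + 204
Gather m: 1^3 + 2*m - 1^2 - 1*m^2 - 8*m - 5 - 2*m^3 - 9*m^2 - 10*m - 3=-2*m^3 - 10*m^2 - 16*m - 8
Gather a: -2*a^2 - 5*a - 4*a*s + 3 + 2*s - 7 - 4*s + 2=-2*a^2 + a*(-4*s - 5) - 2*s - 2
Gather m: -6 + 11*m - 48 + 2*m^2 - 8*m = 2*m^2 + 3*m - 54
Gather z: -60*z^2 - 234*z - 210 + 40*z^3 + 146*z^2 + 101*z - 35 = 40*z^3 + 86*z^2 - 133*z - 245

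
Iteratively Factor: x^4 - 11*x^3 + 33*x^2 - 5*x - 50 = (x + 1)*(x^3 - 12*x^2 + 45*x - 50) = (x - 5)*(x + 1)*(x^2 - 7*x + 10) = (x - 5)^2*(x + 1)*(x - 2)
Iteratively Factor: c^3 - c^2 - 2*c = (c - 2)*(c^2 + c) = c*(c - 2)*(c + 1)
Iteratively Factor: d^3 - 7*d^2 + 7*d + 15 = (d - 5)*(d^2 - 2*d - 3) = (d - 5)*(d + 1)*(d - 3)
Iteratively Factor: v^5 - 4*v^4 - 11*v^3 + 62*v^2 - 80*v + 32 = (v - 1)*(v^4 - 3*v^3 - 14*v^2 + 48*v - 32) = (v - 4)*(v - 1)*(v^3 + v^2 - 10*v + 8) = (v - 4)*(v - 1)*(v + 4)*(v^2 - 3*v + 2) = (v - 4)*(v - 2)*(v - 1)*(v + 4)*(v - 1)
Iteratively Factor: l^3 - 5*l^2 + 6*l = (l - 2)*(l^2 - 3*l) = (l - 3)*(l - 2)*(l)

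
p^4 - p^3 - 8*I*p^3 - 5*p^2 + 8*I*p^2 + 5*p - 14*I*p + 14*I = (p - 1)*(p - 7*I)*(p - 2*I)*(p + I)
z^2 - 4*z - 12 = (z - 6)*(z + 2)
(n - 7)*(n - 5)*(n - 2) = n^3 - 14*n^2 + 59*n - 70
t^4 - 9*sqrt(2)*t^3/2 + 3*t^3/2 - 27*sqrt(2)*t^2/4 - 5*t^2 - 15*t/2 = t*(t + 3/2)*(t - 5*sqrt(2))*(t + sqrt(2)/2)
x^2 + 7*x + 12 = (x + 3)*(x + 4)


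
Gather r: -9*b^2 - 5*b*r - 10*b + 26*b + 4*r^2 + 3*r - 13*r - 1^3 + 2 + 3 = -9*b^2 + 16*b + 4*r^2 + r*(-5*b - 10) + 4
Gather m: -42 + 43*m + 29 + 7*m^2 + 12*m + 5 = 7*m^2 + 55*m - 8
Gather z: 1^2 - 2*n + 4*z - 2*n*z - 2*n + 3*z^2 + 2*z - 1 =-4*n + 3*z^2 + z*(6 - 2*n)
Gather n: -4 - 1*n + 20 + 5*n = 4*n + 16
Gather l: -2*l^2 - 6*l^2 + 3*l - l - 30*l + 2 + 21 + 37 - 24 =-8*l^2 - 28*l + 36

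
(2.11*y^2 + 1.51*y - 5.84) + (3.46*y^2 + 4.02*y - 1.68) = 5.57*y^2 + 5.53*y - 7.52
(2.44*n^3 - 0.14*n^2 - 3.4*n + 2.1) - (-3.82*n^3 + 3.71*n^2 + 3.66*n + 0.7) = 6.26*n^3 - 3.85*n^2 - 7.06*n + 1.4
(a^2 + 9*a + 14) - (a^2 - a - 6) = 10*a + 20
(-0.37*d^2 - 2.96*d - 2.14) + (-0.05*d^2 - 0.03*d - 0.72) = -0.42*d^2 - 2.99*d - 2.86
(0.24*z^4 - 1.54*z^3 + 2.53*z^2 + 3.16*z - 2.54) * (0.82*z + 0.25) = 0.1968*z^5 - 1.2028*z^4 + 1.6896*z^3 + 3.2237*z^2 - 1.2928*z - 0.635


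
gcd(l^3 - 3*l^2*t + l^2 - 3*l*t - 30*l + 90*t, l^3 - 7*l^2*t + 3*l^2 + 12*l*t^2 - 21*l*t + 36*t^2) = -l + 3*t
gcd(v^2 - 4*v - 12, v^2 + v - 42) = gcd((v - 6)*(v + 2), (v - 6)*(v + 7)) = v - 6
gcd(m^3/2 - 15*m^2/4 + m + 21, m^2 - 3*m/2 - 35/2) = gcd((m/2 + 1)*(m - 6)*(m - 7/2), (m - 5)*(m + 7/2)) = 1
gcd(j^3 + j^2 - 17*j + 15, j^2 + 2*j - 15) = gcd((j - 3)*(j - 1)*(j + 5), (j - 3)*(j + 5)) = j^2 + 2*j - 15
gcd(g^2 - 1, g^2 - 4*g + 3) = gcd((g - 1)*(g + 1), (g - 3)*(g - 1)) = g - 1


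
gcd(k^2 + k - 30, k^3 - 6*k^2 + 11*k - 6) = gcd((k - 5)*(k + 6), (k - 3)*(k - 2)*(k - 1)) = 1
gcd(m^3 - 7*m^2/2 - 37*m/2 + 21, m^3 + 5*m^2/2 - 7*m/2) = m^2 + 5*m/2 - 7/2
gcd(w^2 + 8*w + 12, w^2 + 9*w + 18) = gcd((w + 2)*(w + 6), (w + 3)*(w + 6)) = w + 6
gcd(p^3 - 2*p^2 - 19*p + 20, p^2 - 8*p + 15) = p - 5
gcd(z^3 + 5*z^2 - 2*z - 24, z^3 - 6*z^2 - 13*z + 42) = z^2 + z - 6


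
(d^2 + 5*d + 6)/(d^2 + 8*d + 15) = (d + 2)/(d + 5)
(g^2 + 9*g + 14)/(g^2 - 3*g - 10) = (g + 7)/(g - 5)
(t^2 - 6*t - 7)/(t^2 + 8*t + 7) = (t - 7)/(t + 7)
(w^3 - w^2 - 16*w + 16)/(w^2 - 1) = (w^2 - 16)/(w + 1)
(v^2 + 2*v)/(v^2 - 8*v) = (v + 2)/(v - 8)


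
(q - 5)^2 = q^2 - 10*q + 25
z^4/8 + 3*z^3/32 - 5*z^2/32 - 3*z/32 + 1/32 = (z/4 + 1/4)*(z/2 + 1/2)*(z - 1)*(z - 1/4)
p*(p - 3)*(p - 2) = p^3 - 5*p^2 + 6*p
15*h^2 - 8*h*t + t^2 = (-5*h + t)*(-3*h + t)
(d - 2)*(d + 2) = d^2 - 4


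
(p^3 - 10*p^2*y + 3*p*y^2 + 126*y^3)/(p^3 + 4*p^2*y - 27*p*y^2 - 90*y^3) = (-p^2 + 13*p*y - 42*y^2)/(-p^2 - p*y + 30*y^2)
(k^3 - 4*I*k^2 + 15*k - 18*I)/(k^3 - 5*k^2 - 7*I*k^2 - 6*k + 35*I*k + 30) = (k + 3*I)/(k - 5)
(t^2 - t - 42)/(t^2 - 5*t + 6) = (t^2 - t - 42)/(t^2 - 5*t + 6)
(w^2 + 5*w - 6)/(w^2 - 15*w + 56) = (w^2 + 5*w - 6)/(w^2 - 15*w + 56)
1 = 1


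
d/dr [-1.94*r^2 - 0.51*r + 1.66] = -3.88*r - 0.51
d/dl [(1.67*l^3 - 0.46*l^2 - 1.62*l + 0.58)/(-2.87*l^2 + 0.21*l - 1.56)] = (-4.7929*l^4 + 0.7014*l^3 - 12.5616*l^2 + 4.7644*l + 2.4054)/(8.2369*l^4 - 1.2054*l^3 + 8.9985*l^2 - 0.6552*l + 2.4336)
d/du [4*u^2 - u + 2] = 8*u - 1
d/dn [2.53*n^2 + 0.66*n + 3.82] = 5.06*n + 0.66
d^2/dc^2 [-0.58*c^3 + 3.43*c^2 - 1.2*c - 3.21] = 6.86 - 3.48*c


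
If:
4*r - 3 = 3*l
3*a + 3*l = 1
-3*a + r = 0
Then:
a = 4/15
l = 1/15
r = 4/5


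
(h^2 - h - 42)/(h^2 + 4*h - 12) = (h - 7)/(h - 2)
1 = 1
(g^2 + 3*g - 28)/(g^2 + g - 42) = (g - 4)/(g - 6)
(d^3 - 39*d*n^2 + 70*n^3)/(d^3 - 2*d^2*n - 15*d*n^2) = (d^2 + 5*d*n - 14*n^2)/(d*(d + 3*n))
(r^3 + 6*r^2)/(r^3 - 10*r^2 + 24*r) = r*(r + 6)/(r^2 - 10*r + 24)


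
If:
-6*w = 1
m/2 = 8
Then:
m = 16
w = -1/6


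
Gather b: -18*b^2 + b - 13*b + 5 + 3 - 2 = -18*b^2 - 12*b + 6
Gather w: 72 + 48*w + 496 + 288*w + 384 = 336*w + 952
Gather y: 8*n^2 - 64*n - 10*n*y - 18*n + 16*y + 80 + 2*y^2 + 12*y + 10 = 8*n^2 - 82*n + 2*y^2 + y*(28 - 10*n) + 90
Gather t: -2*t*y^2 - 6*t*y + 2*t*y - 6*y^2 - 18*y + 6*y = t*(-2*y^2 - 4*y) - 6*y^2 - 12*y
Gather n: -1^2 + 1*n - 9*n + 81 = 80 - 8*n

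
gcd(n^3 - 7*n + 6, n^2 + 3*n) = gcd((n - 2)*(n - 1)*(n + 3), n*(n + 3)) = n + 3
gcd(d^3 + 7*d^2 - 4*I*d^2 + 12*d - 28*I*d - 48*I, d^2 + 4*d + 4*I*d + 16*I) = d + 4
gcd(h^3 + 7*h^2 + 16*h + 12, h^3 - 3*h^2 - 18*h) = h + 3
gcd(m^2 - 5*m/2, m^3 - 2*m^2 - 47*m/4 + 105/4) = m - 5/2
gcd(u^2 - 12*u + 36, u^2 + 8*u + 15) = 1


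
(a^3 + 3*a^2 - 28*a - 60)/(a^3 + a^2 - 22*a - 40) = (a + 6)/(a + 4)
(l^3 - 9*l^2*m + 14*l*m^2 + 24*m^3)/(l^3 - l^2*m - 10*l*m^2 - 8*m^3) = (l - 6*m)/(l + 2*m)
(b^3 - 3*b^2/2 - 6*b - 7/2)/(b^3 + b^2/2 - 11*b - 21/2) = (b + 1)/(b + 3)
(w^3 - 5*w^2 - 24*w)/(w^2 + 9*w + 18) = w*(w - 8)/(w + 6)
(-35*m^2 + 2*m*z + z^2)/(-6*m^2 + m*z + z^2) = (-35*m^2 + 2*m*z + z^2)/(-6*m^2 + m*z + z^2)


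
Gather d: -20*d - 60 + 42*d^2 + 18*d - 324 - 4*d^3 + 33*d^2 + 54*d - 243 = -4*d^3 + 75*d^2 + 52*d - 627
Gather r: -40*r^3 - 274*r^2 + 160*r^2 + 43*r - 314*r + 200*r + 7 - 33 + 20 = -40*r^3 - 114*r^2 - 71*r - 6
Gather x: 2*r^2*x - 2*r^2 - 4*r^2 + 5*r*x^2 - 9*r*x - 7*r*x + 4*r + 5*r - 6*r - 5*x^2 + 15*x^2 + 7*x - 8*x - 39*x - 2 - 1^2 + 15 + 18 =-6*r^2 + 3*r + x^2*(5*r + 10) + x*(2*r^2 - 16*r - 40) + 30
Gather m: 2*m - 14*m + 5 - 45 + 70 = 30 - 12*m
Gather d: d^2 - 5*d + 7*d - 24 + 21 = d^2 + 2*d - 3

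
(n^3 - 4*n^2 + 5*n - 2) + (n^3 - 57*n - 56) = 2*n^3 - 4*n^2 - 52*n - 58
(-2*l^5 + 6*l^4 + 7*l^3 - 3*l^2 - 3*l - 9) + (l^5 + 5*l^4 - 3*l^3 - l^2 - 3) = -l^5 + 11*l^4 + 4*l^3 - 4*l^2 - 3*l - 12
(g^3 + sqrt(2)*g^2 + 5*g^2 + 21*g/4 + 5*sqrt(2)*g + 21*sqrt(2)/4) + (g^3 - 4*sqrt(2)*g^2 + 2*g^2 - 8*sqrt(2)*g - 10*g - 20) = 2*g^3 - 3*sqrt(2)*g^2 + 7*g^2 - 19*g/4 - 3*sqrt(2)*g - 20 + 21*sqrt(2)/4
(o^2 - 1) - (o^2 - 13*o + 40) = 13*o - 41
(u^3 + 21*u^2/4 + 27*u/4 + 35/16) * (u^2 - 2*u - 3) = u^5 + 13*u^4/4 - 27*u^3/4 - 433*u^2/16 - 197*u/8 - 105/16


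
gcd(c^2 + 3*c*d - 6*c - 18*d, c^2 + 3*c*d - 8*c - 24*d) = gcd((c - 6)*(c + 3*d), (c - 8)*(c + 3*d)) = c + 3*d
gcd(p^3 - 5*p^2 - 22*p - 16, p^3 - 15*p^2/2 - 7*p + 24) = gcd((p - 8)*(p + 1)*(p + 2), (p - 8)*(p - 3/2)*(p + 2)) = p^2 - 6*p - 16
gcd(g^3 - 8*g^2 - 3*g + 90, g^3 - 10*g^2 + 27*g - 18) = g - 6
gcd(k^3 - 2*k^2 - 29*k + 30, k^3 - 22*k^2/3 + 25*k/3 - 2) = k^2 - 7*k + 6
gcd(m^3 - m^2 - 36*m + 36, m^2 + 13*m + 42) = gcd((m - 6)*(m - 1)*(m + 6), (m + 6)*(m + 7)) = m + 6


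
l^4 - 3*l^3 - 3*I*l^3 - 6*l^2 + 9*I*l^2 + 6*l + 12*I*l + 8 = (l - 4)*(l + 1)*(l - 2*I)*(l - I)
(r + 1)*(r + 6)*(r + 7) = r^3 + 14*r^2 + 55*r + 42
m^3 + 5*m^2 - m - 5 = (m - 1)*(m + 1)*(m + 5)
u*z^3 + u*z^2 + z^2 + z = z*(z + 1)*(u*z + 1)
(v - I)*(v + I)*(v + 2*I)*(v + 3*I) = v^4 + 5*I*v^3 - 5*v^2 + 5*I*v - 6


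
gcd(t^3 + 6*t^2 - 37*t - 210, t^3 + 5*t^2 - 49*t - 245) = t^2 + 12*t + 35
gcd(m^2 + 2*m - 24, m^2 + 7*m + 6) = m + 6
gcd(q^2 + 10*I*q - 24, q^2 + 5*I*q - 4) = q + 4*I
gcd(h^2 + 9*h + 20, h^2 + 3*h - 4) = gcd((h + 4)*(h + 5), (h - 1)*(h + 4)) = h + 4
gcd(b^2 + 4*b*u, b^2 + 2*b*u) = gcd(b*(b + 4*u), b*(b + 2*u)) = b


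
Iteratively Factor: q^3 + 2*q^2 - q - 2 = (q + 2)*(q^2 - 1) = (q + 1)*(q + 2)*(q - 1)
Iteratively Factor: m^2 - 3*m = (m - 3)*(m)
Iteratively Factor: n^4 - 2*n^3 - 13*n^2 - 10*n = (n + 2)*(n^3 - 4*n^2 - 5*n) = (n - 5)*(n + 2)*(n^2 + n) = (n - 5)*(n + 1)*(n + 2)*(n)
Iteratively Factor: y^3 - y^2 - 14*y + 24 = (y - 3)*(y^2 + 2*y - 8) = (y - 3)*(y + 4)*(y - 2)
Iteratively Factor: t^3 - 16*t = (t + 4)*(t^2 - 4*t) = t*(t + 4)*(t - 4)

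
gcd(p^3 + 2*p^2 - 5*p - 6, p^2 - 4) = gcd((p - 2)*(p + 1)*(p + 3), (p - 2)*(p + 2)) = p - 2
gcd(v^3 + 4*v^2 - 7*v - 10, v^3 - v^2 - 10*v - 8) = v + 1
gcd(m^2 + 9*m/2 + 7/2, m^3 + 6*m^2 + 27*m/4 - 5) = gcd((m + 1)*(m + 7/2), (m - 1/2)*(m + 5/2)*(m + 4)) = 1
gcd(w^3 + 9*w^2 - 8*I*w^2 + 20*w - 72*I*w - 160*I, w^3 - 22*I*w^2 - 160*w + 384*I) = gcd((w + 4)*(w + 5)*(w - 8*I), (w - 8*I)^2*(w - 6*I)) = w - 8*I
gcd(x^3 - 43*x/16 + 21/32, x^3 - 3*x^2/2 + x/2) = 1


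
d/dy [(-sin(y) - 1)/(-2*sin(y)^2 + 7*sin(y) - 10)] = (-4*sin(y) + cos(2*y) + 16)*cos(y)/(-7*sin(y) - cos(2*y) + 11)^2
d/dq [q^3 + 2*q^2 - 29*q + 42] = 3*q^2 + 4*q - 29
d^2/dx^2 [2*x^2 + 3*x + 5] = 4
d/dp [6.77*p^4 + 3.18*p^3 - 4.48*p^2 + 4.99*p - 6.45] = 27.08*p^3 + 9.54*p^2 - 8.96*p + 4.99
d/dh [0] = 0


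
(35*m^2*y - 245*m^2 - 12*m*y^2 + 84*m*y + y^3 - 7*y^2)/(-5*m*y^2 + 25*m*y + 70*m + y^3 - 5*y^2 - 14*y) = (-7*m + y)/(y + 2)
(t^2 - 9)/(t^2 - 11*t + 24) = (t + 3)/(t - 8)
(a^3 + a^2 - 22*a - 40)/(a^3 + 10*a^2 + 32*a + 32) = (a - 5)/(a + 4)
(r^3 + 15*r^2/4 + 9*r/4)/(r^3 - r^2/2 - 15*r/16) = 4*(r + 3)/(4*r - 5)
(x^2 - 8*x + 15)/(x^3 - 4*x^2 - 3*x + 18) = (x - 5)/(x^2 - x - 6)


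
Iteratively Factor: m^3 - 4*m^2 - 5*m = (m - 5)*(m^2 + m) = (m - 5)*(m + 1)*(m)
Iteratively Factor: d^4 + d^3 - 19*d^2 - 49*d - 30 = (d + 3)*(d^3 - 2*d^2 - 13*d - 10) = (d - 5)*(d + 3)*(d^2 + 3*d + 2) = (d - 5)*(d + 1)*(d + 3)*(d + 2)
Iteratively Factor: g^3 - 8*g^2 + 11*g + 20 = (g - 4)*(g^2 - 4*g - 5) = (g - 5)*(g - 4)*(g + 1)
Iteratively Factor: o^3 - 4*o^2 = (o)*(o^2 - 4*o) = o^2*(o - 4)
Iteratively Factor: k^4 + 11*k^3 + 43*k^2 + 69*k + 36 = (k + 3)*(k^3 + 8*k^2 + 19*k + 12) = (k + 3)^2*(k^2 + 5*k + 4) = (k + 3)^2*(k + 4)*(k + 1)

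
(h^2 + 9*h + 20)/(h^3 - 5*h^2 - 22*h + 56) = (h + 5)/(h^2 - 9*h + 14)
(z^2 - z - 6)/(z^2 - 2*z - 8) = (z - 3)/(z - 4)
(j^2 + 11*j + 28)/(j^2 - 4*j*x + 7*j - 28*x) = (-j - 4)/(-j + 4*x)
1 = 1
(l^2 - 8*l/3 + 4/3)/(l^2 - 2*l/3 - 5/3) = (-3*l^2 + 8*l - 4)/(-3*l^2 + 2*l + 5)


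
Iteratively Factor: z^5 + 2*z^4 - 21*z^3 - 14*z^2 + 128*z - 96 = (z - 2)*(z^4 + 4*z^3 - 13*z^2 - 40*z + 48) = (z - 2)*(z + 4)*(z^3 - 13*z + 12) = (z - 3)*(z - 2)*(z + 4)*(z^2 + 3*z - 4) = (z - 3)*(z - 2)*(z - 1)*(z + 4)*(z + 4)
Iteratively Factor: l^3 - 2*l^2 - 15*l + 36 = (l + 4)*(l^2 - 6*l + 9) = (l - 3)*(l + 4)*(l - 3)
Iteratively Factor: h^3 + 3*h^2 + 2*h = (h + 2)*(h^2 + h) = (h + 1)*(h + 2)*(h)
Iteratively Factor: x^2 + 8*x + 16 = (x + 4)*(x + 4)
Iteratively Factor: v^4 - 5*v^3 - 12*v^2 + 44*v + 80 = (v - 5)*(v^3 - 12*v - 16) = (v - 5)*(v + 2)*(v^2 - 2*v - 8) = (v - 5)*(v - 4)*(v + 2)*(v + 2)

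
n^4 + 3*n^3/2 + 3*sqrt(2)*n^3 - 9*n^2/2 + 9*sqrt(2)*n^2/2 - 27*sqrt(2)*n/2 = n*(n - 3/2)*(n + 3)*(n + 3*sqrt(2))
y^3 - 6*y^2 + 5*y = y*(y - 5)*(y - 1)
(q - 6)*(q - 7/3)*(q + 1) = q^3 - 22*q^2/3 + 17*q/3 + 14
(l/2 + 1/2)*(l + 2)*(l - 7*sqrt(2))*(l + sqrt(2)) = l^4/2 - 3*sqrt(2)*l^3 + 3*l^3/2 - 9*sqrt(2)*l^2 - 6*l^2 - 21*l - 6*sqrt(2)*l - 14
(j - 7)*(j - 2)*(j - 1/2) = j^3 - 19*j^2/2 + 37*j/2 - 7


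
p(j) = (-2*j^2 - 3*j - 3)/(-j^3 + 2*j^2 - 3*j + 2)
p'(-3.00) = 0.00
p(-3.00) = -0.21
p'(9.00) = -0.05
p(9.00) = 0.32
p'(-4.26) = -0.01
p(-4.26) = -0.21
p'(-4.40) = -0.01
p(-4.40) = -0.21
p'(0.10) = -4.93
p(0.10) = -1.93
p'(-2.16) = 0.01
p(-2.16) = -0.21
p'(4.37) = -0.37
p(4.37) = 0.96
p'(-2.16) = 0.01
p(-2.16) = -0.21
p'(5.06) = -0.24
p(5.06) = 0.76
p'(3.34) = -0.84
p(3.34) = 1.54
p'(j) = (-4*j - 3)/(-j^3 + 2*j^2 - 3*j + 2) + (-2*j^2 - 3*j - 3)*(3*j^2 - 4*j + 3)/(-j^3 + 2*j^2 - 3*j + 2)^2 = (-2*j^4 - 6*j^3 + 3*j^2 + 4*j - 15)/(j^6 - 4*j^5 + 10*j^4 - 16*j^3 + 17*j^2 - 12*j + 4)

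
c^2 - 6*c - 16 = (c - 8)*(c + 2)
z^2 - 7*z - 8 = (z - 8)*(z + 1)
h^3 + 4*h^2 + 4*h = h*(h + 2)^2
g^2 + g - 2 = (g - 1)*(g + 2)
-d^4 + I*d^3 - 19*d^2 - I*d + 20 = (d - 5*I)*(d + 4*I)*(I*d - I)*(I*d + I)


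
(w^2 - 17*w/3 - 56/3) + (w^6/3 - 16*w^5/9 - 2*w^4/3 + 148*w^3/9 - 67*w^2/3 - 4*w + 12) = w^6/3 - 16*w^5/9 - 2*w^4/3 + 148*w^3/9 - 64*w^2/3 - 29*w/3 - 20/3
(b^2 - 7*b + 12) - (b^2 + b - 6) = 18 - 8*b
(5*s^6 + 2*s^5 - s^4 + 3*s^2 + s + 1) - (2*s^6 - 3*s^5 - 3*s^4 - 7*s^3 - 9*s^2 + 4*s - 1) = 3*s^6 + 5*s^5 + 2*s^4 + 7*s^3 + 12*s^2 - 3*s + 2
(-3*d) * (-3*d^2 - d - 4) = 9*d^3 + 3*d^2 + 12*d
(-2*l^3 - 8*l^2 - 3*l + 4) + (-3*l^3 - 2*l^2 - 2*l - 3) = -5*l^3 - 10*l^2 - 5*l + 1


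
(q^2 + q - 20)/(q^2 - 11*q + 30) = (q^2 + q - 20)/(q^2 - 11*q + 30)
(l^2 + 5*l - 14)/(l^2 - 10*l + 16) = (l + 7)/(l - 8)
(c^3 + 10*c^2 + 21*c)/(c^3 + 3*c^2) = (c + 7)/c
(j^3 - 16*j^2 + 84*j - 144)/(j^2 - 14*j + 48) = (j^2 - 10*j + 24)/(j - 8)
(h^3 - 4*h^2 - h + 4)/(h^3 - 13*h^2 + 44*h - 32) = (h + 1)/(h - 8)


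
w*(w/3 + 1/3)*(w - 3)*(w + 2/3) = w^4/3 - 4*w^3/9 - 13*w^2/9 - 2*w/3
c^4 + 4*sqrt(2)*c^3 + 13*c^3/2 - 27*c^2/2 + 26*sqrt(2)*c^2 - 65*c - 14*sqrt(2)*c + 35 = (c - 1/2)*(c + 7)*(c - sqrt(2))*(c + 5*sqrt(2))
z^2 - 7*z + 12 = (z - 4)*(z - 3)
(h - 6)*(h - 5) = h^2 - 11*h + 30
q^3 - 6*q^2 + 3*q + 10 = (q - 5)*(q - 2)*(q + 1)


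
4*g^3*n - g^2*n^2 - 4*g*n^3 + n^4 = n*(-4*g + n)*(-g + n)*(g + n)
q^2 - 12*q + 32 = (q - 8)*(q - 4)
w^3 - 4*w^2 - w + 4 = (w - 4)*(w - 1)*(w + 1)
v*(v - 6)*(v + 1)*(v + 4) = v^4 - v^3 - 26*v^2 - 24*v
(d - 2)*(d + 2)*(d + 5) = d^3 + 5*d^2 - 4*d - 20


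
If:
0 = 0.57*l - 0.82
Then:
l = 1.44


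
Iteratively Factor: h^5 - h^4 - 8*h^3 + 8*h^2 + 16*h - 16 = (h - 2)*(h^4 + h^3 - 6*h^2 - 4*h + 8) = (h - 2)*(h + 2)*(h^3 - h^2 - 4*h + 4) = (h - 2)*(h - 1)*(h + 2)*(h^2 - 4) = (h - 2)^2*(h - 1)*(h + 2)*(h + 2)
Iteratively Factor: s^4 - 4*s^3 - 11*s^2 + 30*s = (s - 5)*(s^3 + s^2 - 6*s) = s*(s - 5)*(s^2 + s - 6) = s*(s - 5)*(s + 3)*(s - 2)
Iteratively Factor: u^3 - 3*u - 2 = (u - 2)*(u^2 + 2*u + 1) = (u - 2)*(u + 1)*(u + 1)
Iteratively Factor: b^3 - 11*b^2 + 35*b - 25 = (b - 5)*(b^2 - 6*b + 5) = (b - 5)*(b - 1)*(b - 5)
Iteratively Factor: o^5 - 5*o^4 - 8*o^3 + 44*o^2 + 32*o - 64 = (o - 4)*(o^4 - o^3 - 12*o^2 - 4*o + 16) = (o - 4)*(o - 1)*(o^3 - 12*o - 16) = (o - 4)^2*(o - 1)*(o^2 + 4*o + 4) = (o - 4)^2*(o - 1)*(o + 2)*(o + 2)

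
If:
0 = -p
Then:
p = 0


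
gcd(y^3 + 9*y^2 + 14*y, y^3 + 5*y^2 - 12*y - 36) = y + 2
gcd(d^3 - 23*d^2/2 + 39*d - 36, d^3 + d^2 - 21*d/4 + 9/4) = d - 3/2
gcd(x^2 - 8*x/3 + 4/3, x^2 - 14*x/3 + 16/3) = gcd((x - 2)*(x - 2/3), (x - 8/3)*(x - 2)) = x - 2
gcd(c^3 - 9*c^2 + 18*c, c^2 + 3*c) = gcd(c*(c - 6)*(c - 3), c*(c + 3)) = c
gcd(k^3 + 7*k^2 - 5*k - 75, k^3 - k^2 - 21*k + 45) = k^2 + 2*k - 15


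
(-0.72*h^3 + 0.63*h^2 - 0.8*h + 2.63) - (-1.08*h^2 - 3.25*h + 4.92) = -0.72*h^3 + 1.71*h^2 + 2.45*h - 2.29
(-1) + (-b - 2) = -b - 3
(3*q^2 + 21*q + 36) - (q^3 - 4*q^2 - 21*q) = -q^3 + 7*q^2 + 42*q + 36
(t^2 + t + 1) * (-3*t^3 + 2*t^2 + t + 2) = -3*t^5 - t^4 + 5*t^2 + 3*t + 2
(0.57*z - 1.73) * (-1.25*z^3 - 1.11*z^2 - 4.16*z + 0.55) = -0.7125*z^4 + 1.5298*z^3 - 0.4509*z^2 + 7.5103*z - 0.9515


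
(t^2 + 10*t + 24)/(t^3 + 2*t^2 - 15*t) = (t^2 + 10*t + 24)/(t*(t^2 + 2*t - 15))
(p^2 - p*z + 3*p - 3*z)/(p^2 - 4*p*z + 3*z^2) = (-p - 3)/(-p + 3*z)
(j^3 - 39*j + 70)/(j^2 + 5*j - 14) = j - 5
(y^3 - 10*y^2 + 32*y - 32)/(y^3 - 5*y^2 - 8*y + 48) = (y - 2)/(y + 3)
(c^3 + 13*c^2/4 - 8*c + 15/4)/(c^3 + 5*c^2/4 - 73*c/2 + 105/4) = (c^2 + 4*c - 5)/(c^2 + 2*c - 35)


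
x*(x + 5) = x^2 + 5*x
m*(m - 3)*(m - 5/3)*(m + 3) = m^4 - 5*m^3/3 - 9*m^2 + 15*m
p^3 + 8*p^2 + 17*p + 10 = (p + 1)*(p + 2)*(p + 5)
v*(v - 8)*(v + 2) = v^3 - 6*v^2 - 16*v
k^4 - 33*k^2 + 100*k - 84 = (k - 3)*(k - 2)^2*(k + 7)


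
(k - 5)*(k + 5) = k^2 - 25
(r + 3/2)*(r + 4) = r^2 + 11*r/2 + 6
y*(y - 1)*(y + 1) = y^3 - y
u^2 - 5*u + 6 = (u - 3)*(u - 2)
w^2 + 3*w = w*(w + 3)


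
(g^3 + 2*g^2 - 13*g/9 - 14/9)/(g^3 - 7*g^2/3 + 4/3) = (g + 7/3)/(g - 2)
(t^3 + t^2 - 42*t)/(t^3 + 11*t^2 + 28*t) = (t - 6)/(t + 4)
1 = 1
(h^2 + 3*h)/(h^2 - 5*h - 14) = h*(h + 3)/(h^2 - 5*h - 14)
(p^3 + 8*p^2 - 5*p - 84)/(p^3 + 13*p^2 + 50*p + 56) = (p - 3)/(p + 2)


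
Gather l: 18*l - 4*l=14*l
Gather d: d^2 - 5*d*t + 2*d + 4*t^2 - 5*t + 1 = d^2 + d*(2 - 5*t) + 4*t^2 - 5*t + 1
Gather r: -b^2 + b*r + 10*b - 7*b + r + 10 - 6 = -b^2 + 3*b + r*(b + 1) + 4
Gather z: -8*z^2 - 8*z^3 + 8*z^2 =-8*z^3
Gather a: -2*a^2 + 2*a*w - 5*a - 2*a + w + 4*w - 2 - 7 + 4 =-2*a^2 + a*(2*w - 7) + 5*w - 5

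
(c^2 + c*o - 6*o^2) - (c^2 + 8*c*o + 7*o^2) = -7*c*o - 13*o^2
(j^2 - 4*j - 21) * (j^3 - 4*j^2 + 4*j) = j^5 - 8*j^4 - j^3 + 68*j^2 - 84*j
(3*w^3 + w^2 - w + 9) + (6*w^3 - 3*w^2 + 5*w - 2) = 9*w^3 - 2*w^2 + 4*w + 7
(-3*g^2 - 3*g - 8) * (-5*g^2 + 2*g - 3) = 15*g^4 + 9*g^3 + 43*g^2 - 7*g + 24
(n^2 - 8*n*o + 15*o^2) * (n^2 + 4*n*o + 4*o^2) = n^4 - 4*n^3*o - 13*n^2*o^2 + 28*n*o^3 + 60*o^4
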